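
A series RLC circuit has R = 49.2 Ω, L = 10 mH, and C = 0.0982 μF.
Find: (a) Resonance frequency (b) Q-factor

Step 1 — Resonance condition Im(Z)=0 gives ω₀ = 1/√(LC).
Step 2 — ω₀ = 1/√(0.01·9.82e-08) = 3.191e+04 rad/s.
Step 3 — f₀ = ω₀/(2π) = 5079 Hz.
Step 4 — Series Q: Q = ω₀L/R = 3.191e+04·0.01/49.2 = 6.486.

(a) f₀ = 5079 Hz  (b) Q = 6.486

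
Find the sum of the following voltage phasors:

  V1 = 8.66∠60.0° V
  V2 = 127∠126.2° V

Step 1 — Convert each phasor to rectangular form:
  V1 = 8.66·(cos(60.0°) + j·sin(60.0°)) = 4.33 + j7.5 V
  V2 = 127·(cos(126.2°) + j·sin(126.2°)) = -75.01 + j102.5 V
Step 2 — Sum components: V_total = -70.68 + j110 V.
Step 3 — Convert to polar: |V_total| = 130.7 V, ∠V_total = 122.7°.

V_total = 130.7∠122.7° V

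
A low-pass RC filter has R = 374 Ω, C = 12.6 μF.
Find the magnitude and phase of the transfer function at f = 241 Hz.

Step 1 — Angular frequency: ω = 2π·241 = 1514 rad/s.
Step 2 — Transfer function: H(jω) = 1/(1 + jωRC).
Step 3 — Denominator: 1 + jωRC = 1 + j·1514·374·1.26e-05 = 1 + j7.136.
Step 4 — H = 0.01926 - j0.1374.
Step 5 — Magnitude: |H| = 0.1388 (-17.2 dB); phase: φ = -82.0°.

|H| = 0.1388 (-17.2 dB), φ = -82.0°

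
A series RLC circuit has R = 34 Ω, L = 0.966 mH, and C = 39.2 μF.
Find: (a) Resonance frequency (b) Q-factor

Step 1 — Resonance condition Im(Z)=0 gives ω₀ = 1/√(LC).
Step 2 — ω₀ = 1/√(0.000966·3.92e-05) = 5139 rad/s.
Step 3 — f₀ = ω₀/(2π) = 817.9 Hz.
Step 4 — Series Q: Q = ω₀L/R = 5139·0.000966/34 = 0.146.

(a) f₀ = 817.9 Hz  (b) Q = 0.146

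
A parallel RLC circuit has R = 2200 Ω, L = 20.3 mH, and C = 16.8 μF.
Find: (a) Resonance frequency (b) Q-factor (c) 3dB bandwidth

Step 1 — Resonance: ω₀ = 1/√(LC) = 1/√(0.0203·1.68e-05) = 1712 rad/s.
Step 2 — f₀ = ω₀/(2π) = 272.5 Hz.
Step 3 — Parallel Q: Q = R/(ω₀L) = 2200/(1712·0.0203) = 63.29.
Step 4 — Bandwidth: Δω = ω₀/Q = 27.06 rad/s; BW = Δω/(2π) = 4.306 Hz.

(a) f₀ = 272.5 Hz  (b) Q = 63.29  (c) BW = 4.306 Hz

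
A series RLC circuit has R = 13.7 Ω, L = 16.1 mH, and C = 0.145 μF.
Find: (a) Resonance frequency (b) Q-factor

Step 1 — Resonance condition Im(Z)=0 gives ω₀ = 1/√(LC).
Step 2 — ω₀ = 1/√(0.0161·1.45e-07) = 2.07e+04 rad/s.
Step 3 — f₀ = ω₀/(2π) = 3294 Hz.
Step 4 — Series Q: Q = ω₀L/R = 2.07e+04·0.0161/13.7 = 24.32.

(a) f₀ = 3294 Hz  (b) Q = 24.32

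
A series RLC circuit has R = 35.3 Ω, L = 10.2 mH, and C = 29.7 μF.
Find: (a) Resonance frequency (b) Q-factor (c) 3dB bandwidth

Step 1 — Resonance condition Im(Z)=0 gives ω₀ = 1/√(LC).
Step 2 — ω₀ = 1/√(0.0102·2.97e-05) = 1817 rad/s.
Step 3 — f₀ = ω₀/(2π) = 289.2 Hz.
Step 4 — Series Q: Q = ω₀L/R = 1817·0.0102/35.3 = 0.525.
Step 5 — 3dB bandwidth: Δω = ω₀/Q = 3461 rad/s; BW = Δω/(2π) = 550.8 Hz.

(a) f₀ = 289.2 Hz  (b) Q = 0.525  (c) BW = 550.8 Hz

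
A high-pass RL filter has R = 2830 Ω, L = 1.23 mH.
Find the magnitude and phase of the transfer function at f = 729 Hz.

Step 1 — Angular frequency: ω = 2π·729 = 4580 rad/s.
Step 2 — Transfer function: H(jω) = jωL/(R + jωL).
Step 3 — Numerator jωL = j·5.634; denominator R + jωL = 2830 + j5.634.
Step 4 — H = 3.963e-06 + j0.001991.
Step 5 — Magnitude: |H| = 0.001991 (-54.0 dB); phase: φ = 89.9°.

|H| = 0.001991 (-54.0 dB), φ = 89.9°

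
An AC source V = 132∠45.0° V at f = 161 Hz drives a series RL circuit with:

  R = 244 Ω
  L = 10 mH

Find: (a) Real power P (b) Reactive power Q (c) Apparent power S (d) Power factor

Step 1 — Angular frequency: ω = 2π·f = 2π·161 = 1012 rad/s.
Step 2 — Component impedances:
  R: Z = R = 244 Ω
  L: Z = jωL = j·1012·0.01 = 0 + j10.12 Ω
Step 3 — Series combination: Z_total = R + L = 244 + j10.12 Ω = 244.2∠2.4° Ω.
Step 4 — Source phasor: V = 132∠45.0° V = 93.34 + j93.34 V.
Step 5 — Current: I = V / Z = 0.3977 + j0.366 A = 0.5405∠42.6° A.
Step 6 — Complex power: S = V·I* = 71.29 + j2.955 VA.
Step 7 — Real power: P = Re(S) = 71.29 W.
Step 8 — Reactive power: Q = Im(S) = 2.955 VAR.
Step 9 — Apparent power: |S| = 71.35 VA.
Step 10 — Power factor: PF = P/|S| = 0.9991 (lagging).

(a) P = 71.29 W  (b) Q = 2.955 VAR  (c) S = 71.35 VA  (d) PF = 0.9991 (lagging)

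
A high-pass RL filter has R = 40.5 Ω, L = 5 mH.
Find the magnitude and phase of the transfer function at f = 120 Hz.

Step 1 — Angular frequency: ω = 2π·120 = 754 rad/s.
Step 2 — Transfer function: H(jω) = jωL/(R + jωL).
Step 3 — Numerator jωL = j·3.77; denominator R + jωL = 40.5 + j3.77.
Step 4 — H = 0.00859 + j0.09228.
Step 5 — Magnitude: |H| = 0.09268 (-20.7 dB); phase: φ = 84.7°.

|H| = 0.09268 (-20.7 dB), φ = 84.7°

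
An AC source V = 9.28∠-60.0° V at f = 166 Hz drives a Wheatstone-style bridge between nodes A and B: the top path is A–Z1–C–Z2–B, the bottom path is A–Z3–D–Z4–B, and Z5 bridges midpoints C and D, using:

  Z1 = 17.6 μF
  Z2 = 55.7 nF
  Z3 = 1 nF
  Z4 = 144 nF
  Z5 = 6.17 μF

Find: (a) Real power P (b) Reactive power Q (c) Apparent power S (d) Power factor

Step 1 — Angular frequency: ω = 2π·f = 2π·166 = 1043 rad/s.
Step 2 — Component impedances:
  Z1: Z = 1/(jωC) = -j/(ω·C) = 0 - j54.48 Ω
  Z2: Z = 1/(jωC) = -j/(ω·C) = 0 - j1.721e+04 Ω
  Z3: Z = 1/(jωC) = -j/(ω·C) = 0 - j9.588e+05 Ω
  Z4: Z = 1/(jωC) = -j/(ω·C) = 0 - j6658 Ω
  Z5: Z = 1/(jωC) = -j/(ω·C) = 0 - j155.4 Ω
Step 3 — Bridge requires nodal analysis (the Z5 bridge couples midpoints C and D, so the two paths cannot be reduced to a simple series/parallel combination). Setting node B to ground and injecting 1 A at node A, the 3-node admittance system at A, C, D solves to V_A = Z_AB = 0 - j4936 Ω = 4936∠-90.0° Ω.
Step 4 — Source phasor: V = 9.28∠-60.0° V = 4.64 - j8.037 V.
Step 5 — Current: I = V / Z = 0.001628 + j0.0009401 A = 0.00188∠30.0° A.
Step 6 — Complex power: S = V·I* = 0 - j0.01745 VA.
Step 7 — Real power: P = Re(S) = 0 W.
Step 8 — Reactive power: Q = Im(S) = -0.01745 VAR.
Step 9 — Apparent power: |S| = 0.01745 VA.
Step 10 — Power factor: PF = P/|S| = 0 (leading).

(a) P = 0 W  (b) Q = -0.01745 VAR  (c) S = 0.01745 VA  (d) PF = 0 (leading)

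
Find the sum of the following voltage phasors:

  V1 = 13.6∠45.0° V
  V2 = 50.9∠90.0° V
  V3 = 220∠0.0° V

Step 1 — Convert each phasor to rectangular form:
  V1 = 13.6·(cos(45.0°) + j·sin(45.0°)) = 9.617 + j9.617 V
  V2 = 50.9·(cos(90.0°) + j·sin(90.0°)) = 0 + j50.9 V
  V3 = 220·(cos(0.0°) + j·sin(0.0°)) = 220 V
Step 2 — Sum components: V_total = 229.6 + j60.52 V.
Step 3 — Convert to polar: |V_total| = 237.5 V, ∠V_total = 14.8°.

V_total = 237.5∠14.8° V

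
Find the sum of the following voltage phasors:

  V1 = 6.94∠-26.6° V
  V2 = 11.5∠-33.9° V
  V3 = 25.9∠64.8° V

Step 1 — Convert each phasor to rectangular form:
  V1 = 6.94·(cos(-26.6°) + j·sin(-26.6°)) = 6.205 - j3.107 V
  V2 = 11.5·(cos(-33.9°) + j·sin(-33.9°)) = 9.545 - j6.414 V
  V3 = 25.9·(cos(64.8°) + j·sin(64.8°)) = 11.03 + j23.44 V
Step 2 — Sum components: V_total = 26.78 + j13.91 V.
Step 3 — Convert to polar: |V_total| = 30.18 V, ∠V_total = 27.5°.

V_total = 30.18∠27.5° V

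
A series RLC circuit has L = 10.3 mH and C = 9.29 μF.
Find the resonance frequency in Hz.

Step 1 — Resonance condition Im(Z)=0 gives ω₀ = 1/√(LC).
Step 2 — ω₀ = 1/√(0.0103·9.29e-06) = 3233 rad/s.
Step 3 — f₀ = ω₀/(2π) = 514.5 Hz.

f₀ = 514.5 Hz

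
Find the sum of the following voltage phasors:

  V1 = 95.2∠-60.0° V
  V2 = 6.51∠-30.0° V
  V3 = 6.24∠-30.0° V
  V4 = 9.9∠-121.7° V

Step 1 — Convert each phasor to rectangular form:
  V1 = 95.2·(cos(-60.0°) + j·sin(-60.0°)) = 47.6 - j82.45 V
  V2 = 6.51·(cos(-30.0°) + j·sin(-30.0°)) = 5.638 - j3.255 V
  V3 = 6.24·(cos(-30.0°) + j·sin(-30.0°)) = 5.404 - j3.12 V
  V4 = 9.9·(cos(-121.7°) + j·sin(-121.7°)) = -5.202 - j8.423 V
Step 2 — Sum components: V_total = 53.44 - j97.24 V.
Step 3 — Convert to polar: |V_total| = 111 V, ∠V_total = -61.2°.

V_total = 111∠-61.2° V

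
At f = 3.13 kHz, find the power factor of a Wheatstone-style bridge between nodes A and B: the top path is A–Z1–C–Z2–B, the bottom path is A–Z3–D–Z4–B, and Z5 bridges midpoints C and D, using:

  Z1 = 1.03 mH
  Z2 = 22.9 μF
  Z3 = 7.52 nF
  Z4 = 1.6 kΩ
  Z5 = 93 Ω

Step 1 — Angular frequency: ω = 2π·f = 2π·3130 = 1.967e+04 rad/s.
Step 2 — Component impedances:
  Z1: Z = jωL = j·1.967e+04·0.00103 = 0 + j20.26 Ω
  Z2: Z = 1/(jωC) = -j/(ω·C) = 0 - j2.22 Ω
  Z3: Z = 1/(jωC) = -j/(ω·C) = 0 - j6762 Ω
  Z4: Z = R = 1600 Ω
  Z5: Z = R = 93 Ω
Step 3 — Bridge requires nodal analysis (the Z5 bridge couples midpoints C and D, so the two paths cannot be reduced to a simple series/parallel combination). Setting node B to ground and injecting 1 A at node A, the 3-node admittance system at A, C, D solves to V_A = Z_AB = 0.003697 + j18.1 Ω = 18.1∠90.0° Ω.
Step 4 — Power factor: PF = cos(φ) = Re(Z)/|Z| = 0.003697/18.1 = 0.0002043.
Step 5 — Type: Im(Z) = 18.1 ⇒ lagging (phase φ = 90.0°).

PF = 0.0002043 (lagging, φ = 90.0°)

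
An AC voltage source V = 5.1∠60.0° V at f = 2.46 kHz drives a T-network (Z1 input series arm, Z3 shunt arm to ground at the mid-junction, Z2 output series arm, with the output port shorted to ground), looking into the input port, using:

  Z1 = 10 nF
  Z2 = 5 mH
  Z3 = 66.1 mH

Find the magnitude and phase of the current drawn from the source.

Step 1 — Angular frequency: ω = 2π·f = 2π·2460 = 1.546e+04 rad/s.
Step 2 — Component impedances:
  Z1: Z = 1/(jωC) = -j/(ω·C) = 0 - j6470 Ω
  Z2: Z = jωL = j·1.546e+04·0.005 = 0 + j77.28 Ω
  Z3: Z = jωL = j·1.546e+04·0.0661 = 0 + j1022 Ω
Step 3 — With the output port shorted to ground, the output series arm Z2 runs from the junction to ground; the shunt arm Z3 also runs from the junction to ground. They appear in parallel: Z3 || Z2 = 0 + j71.85 Ω.
Step 4 — Series with input arm Z1: Z_in = Z1 + (Z3 || Z2) = 0 - j6398 Ω = 6398∠-90.0° Ω.
Step 5 — Source phasor: V = 5.1∠60.0° V = 2.55 + j4.417 V.
Step 6 — Ohm's law: I = V / Z_total = (2.55 + j4.417) / (0 - j6398) = -0.0006903 + j0.0003986 A.
Step 7 — Convert to polar: |I| = 0.0007971 A, ∠I = 150.0°.

I = 0.0007971∠150.0° A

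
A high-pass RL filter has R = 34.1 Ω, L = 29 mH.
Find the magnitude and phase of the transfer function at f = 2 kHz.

Step 1 — Angular frequency: ω = 2π·2000 = 1.257e+04 rad/s.
Step 2 — Transfer function: H(jω) = jωL/(R + jωL).
Step 3 — Numerator jωL = j·364.4; denominator R + jωL = 34.1 + j364.4.
Step 4 — H = 0.9913 + j0.09276.
Step 5 — Magnitude: |H| = 0.9957 (-0.0 dB); phase: φ = 5.3°.

|H| = 0.9957 (-0.0 dB), φ = 5.3°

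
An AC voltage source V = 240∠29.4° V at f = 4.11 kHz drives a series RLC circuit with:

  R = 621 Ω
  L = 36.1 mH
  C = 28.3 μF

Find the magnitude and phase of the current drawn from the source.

Step 1 — Angular frequency: ω = 2π·f = 2π·4110 = 2.582e+04 rad/s.
Step 2 — Component impedances:
  R: Z = R = 621 Ω
  L: Z = jωL = j·2.582e+04·0.0361 = 0 + j932.2 Ω
  C: Z = 1/(jωC) = -j/(ω·C) = 0 - j1.368 Ω
Step 3 — Series combination: Z_total = R + L + C = 621 + j930.9 Ω = 1119∠56.3° Ω.
Step 4 — Source phasor: V = 240∠29.4° V = 209.1 + j117.8 V.
Step 5 — Ohm's law: I = V / Z_total = (209.1 + j117.8) / (621 + j930.9) = 0.1913 - j0.09701 A.
Step 6 — Convert to polar: |I| = 0.2145 A, ∠I = -26.9°.

I = 0.2145∠-26.9° A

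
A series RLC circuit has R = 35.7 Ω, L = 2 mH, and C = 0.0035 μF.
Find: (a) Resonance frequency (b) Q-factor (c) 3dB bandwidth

Step 1 — Resonance: ω₀ = 1/√(LC) = 1/√(0.002·3.5e-09) = 3.78e+05 rad/s.
Step 2 — f₀ = ω₀/(2π) = 6.015e+04 Hz.
Step 3 — Series Q: Q = ω₀L/R = 3.78e+05·0.002/35.7 = 21.17.
Step 4 — Bandwidth: Δω = ω₀/Q = 1.785e+04 rad/s; BW = Δω/(2π) = 2841 Hz.

(a) f₀ = 6.015e+04 Hz  (b) Q = 21.17  (c) BW = 2841 Hz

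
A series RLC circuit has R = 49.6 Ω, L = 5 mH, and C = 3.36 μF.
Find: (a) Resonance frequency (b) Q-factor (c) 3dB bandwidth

Step 1 — Resonance: ω₀ = 1/√(LC) = 1/√(0.005·3.36e-06) = 7715 rad/s.
Step 2 — f₀ = ω₀/(2π) = 1228 Hz.
Step 3 — Series Q: Q = ω₀L/R = 7715·0.005/49.6 = 0.7777.
Step 4 — Bandwidth: Δω = ω₀/Q = 9920 rad/s; BW = Δω/(2π) = 1579 Hz.

(a) f₀ = 1228 Hz  (b) Q = 0.7777  (c) BW = 1579 Hz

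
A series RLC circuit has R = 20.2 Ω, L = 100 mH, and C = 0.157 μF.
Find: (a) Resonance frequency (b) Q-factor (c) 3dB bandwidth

Step 1 — Resonance condition Im(Z)=0 gives ω₀ = 1/√(LC).
Step 2 — ω₀ = 1/√(0.1·1.57e-07) = 7981 rad/s.
Step 3 — f₀ = ω₀/(2π) = 1270 Hz.
Step 4 — Series Q: Q = ω₀L/R = 7981·0.1/20.2 = 39.51.
Step 5 — 3dB bandwidth: Δω = ω₀/Q = 202 rad/s; BW = Δω/(2π) = 32.15 Hz.

(a) f₀ = 1270 Hz  (b) Q = 39.51  (c) BW = 32.15 Hz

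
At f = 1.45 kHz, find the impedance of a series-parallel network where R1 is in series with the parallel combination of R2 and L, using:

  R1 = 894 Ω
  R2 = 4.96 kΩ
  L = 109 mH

Step 1 — Angular frequency: ω = 2π·f = 2π·1450 = 9111 rad/s.
Step 2 — Component impedances:
  R1: Z = R = 894 Ω
  R2: Z = R = 4960 Ω
  L: Z = jωL = j·9111·0.109 = 0 + j993.1 Ω
Step 3 — Parallel branch: R2 || L = 1/(1/R2 + 1/L) = 191.2 + j954.8 Ω.
Step 4 — Series with R1: Z_total = R1 + (R2 || L) = 1085 + j954.8 Ω = 1445∠41.3° Ω.

Z = 1085 + j954.8 Ω = 1445∠41.3° Ω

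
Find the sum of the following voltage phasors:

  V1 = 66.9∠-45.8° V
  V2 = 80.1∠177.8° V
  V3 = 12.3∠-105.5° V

Step 1 — Convert each phasor to rectangular form:
  V1 = 66.9·(cos(-45.8°) + j·sin(-45.8°)) = 46.64 - j47.96 V
  V2 = 80.1·(cos(177.8°) + j·sin(177.8°)) = -80.04 + j3.075 V
  V3 = 12.3·(cos(-105.5°) + j·sin(-105.5°)) = -3.287 - j11.85 V
Step 2 — Sum components: V_total = -36.69 - j56.74 V.
Step 3 — Convert to polar: |V_total| = 67.57 V, ∠V_total = -122.9°.

V_total = 67.57∠-122.9° V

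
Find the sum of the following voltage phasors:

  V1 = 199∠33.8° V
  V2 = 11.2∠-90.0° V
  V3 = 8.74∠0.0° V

Step 1 — Convert each phasor to rectangular form:
  V1 = 199·(cos(33.8°) + j·sin(33.8°)) = 165.4 + j110.7 V
  V2 = 11.2·(cos(-90.0°) + j·sin(-90.0°)) = 0 - j11.2 V
  V3 = 8.74·(cos(0.0°) + j·sin(0.0°)) = 8.74 V
Step 2 — Sum components: V_total = 174.1 + j99.5 V.
Step 3 — Convert to polar: |V_total| = 200.5 V, ∠V_total = 29.7°.

V_total = 200.5∠29.7° V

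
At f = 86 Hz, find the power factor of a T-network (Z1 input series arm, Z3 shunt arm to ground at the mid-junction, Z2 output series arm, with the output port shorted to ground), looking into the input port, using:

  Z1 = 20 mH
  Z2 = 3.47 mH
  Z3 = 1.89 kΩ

Step 1 — Angular frequency: ω = 2π·f = 2π·86 = 540.4 rad/s.
Step 2 — Component impedances:
  Z1: Z = jωL = j·540.4·0.02 = 0 + j10.81 Ω
  Z2: Z = jωL = j·540.4·0.00347 = 0 + j1.875 Ω
  Z3: Z = R = 1890 Ω
Step 3 — With the output port shorted to ground, the output series arm Z2 runs from the junction to ground; the shunt arm Z3 also runs from the junction to ground. They appear in parallel: Z3 || Z2 = 0.00186 + j1.875 Ω.
Step 4 — Series with input arm Z1: Z_in = Z1 + (Z3 || Z2) = 0.00186 + j12.68 Ω = 12.68∠90.0° Ω.
Step 5 — Power factor: PF = cos(φ) = Re(Z)/|Z| = 0.00186/12.68 = 0.0001467.
Step 6 — Type: Im(Z) = 12.68 ⇒ lagging (phase φ = 90.0°).

PF = 0.0001467 (lagging, φ = 90.0°)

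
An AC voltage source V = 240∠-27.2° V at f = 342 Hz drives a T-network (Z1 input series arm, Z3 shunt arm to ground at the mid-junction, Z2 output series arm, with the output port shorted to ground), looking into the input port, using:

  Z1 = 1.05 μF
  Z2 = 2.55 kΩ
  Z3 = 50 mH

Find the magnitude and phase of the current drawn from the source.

Step 1 — Angular frequency: ω = 2π·f = 2π·342 = 2149 rad/s.
Step 2 — Component impedances:
  Z1: Z = 1/(jωC) = -j/(ω·C) = 0 - j443.2 Ω
  Z2: Z = R = 2550 Ω
  Z3: Z = jωL = j·2149·0.05 = 0 + j107.4 Ω
Step 3 — With the output port shorted to ground, the output series arm Z2 runs from the junction to ground; the shunt arm Z3 also runs from the junction to ground. They appear in parallel: Z3 || Z2 = 4.519 + j107.3 Ω.
Step 4 — Series with input arm Z1: Z_in = Z1 + (Z3 || Z2) = 4.519 - j336 Ω = 336∠-89.2° Ω.
Step 5 — Source phasor: V = 240∠-27.2° V = 213.5 - j109.7 V.
Step 6 — Ohm's law: I = V / Z_total = (213.5 - j109.7) / (4.519 - j336) = 0.335 + j0.6309 A.
Step 7 — Convert to polar: |I| = 0.7143 A, ∠I = 62.0°.

I = 0.7143∠62.0° A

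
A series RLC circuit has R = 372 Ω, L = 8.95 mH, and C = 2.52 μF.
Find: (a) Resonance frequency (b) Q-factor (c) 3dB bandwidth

Step 1 — Resonance condition Im(Z)=0 gives ω₀ = 1/√(LC).
Step 2 — ω₀ = 1/√(0.00895·2.52e-06) = 6659 rad/s.
Step 3 — f₀ = ω₀/(2π) = 1060 Hz.
Step 4 — Series Q: Q = ω₀L/R = 6659·0.00895/372 = 0.1602.
Step 5 — 3dB bandwidth: Δω = ω₀/Q = 4.156e+04 rad/s; BW = Δω/(2π) = 6615 Hz.

(a) f₀ = 1060 Hz  (b) Q = 0.1602  (c) BW = 6615 Hz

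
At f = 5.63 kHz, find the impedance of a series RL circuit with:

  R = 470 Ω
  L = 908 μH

Step 1 — Angular frequency: ω = 2π·f = 2π·5630 = 3.537e+04 rad/s.
Step 2 — Component impedances:
  R: Z = R = 470 Ω
  L: Z = jωL = j·3.537e+04·0.000908 = 0 + j32.12 Ω
Step 3 — Series combination: Z_total = R + L = 470 + j32.12 Ω = 471.1∠3.9° Ω.

Z = 470 + j32.12 Ω = 471.1∠3.9° Ω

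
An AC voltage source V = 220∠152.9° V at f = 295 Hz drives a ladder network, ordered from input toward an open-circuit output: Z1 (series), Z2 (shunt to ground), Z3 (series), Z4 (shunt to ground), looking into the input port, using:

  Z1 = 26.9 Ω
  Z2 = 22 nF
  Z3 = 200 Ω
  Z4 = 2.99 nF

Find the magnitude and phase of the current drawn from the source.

Step 1 — Angular frequency: ω = 2π·f = 2π·295 = 1854 rad/s.
Step 2 — Component impedances:
  Z1: Z = R = 26.9 Ω
  Z2: Z = 1/(jωC) = -j/(ω·C) = 0 - j2.452e+04 Ω
  Z3: Z = R = 200 Ω
  Z4: Z = 1/(jωC) = -j/(ω·C) = 0 - j1.804e+05 Ω
Step 3 — Ladder network (open output): work backward from the far end, alternating series and parallel combinations. Z_in = 29.76 - j2.159e+04 Ω = 2.159e+04∠-89.9° Ω.
Step 4 — Source phasor: V = 220∠152.9° V = -195.8 + j100.2 V.
Step 5 — Ohm's law: I = V / Z_total = (-195.8 + j100.2) / (29.76 - j2.159e+04) = -0.004655 - j0.009065 A.
Step 6 — Convert to polar: |I| = 0.01019 A, ∠I = -117.2°.

I = 0.01019∠-117.2° A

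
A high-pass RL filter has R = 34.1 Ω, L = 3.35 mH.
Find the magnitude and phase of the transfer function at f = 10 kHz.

Step 1 — Angular frequency: ω = 2π·1e+04 = 6.283e+04 rad/s.
Step 2 — Transfer function: H(jω) = jωL/(R + jωL).
Step 3 — Numerator jωL = j·210.5; denominator R + jωL = 34.1 + j210.5.
Step 4 — H = 0.9744 + j0.1579.
Step 5 — Magnitude: |H| = 0.9871 (-0.1 dB); phase: φ = 9.2°.

|H| = 0.9871 (-0.1 dB), φ = 9.2°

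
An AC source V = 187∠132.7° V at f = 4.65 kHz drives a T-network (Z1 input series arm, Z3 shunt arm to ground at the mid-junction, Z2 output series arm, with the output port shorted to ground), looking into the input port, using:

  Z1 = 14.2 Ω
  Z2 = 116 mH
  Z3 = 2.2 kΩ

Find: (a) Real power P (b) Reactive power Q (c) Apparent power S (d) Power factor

Step 1 — Angular frequency: ω = 2π·f = 2π·4650 = 2.922e+04 rad/s.
Step 2 — Component impedances:
  Z1: Z = R = 14.2 Ω
  Z2: Z = jωL = j·2.922e+04·0.116 = 0 + j3389 Ω
  Z3: Z = R = 2200 Ω
Step 3 — With the output port shorted to ground, the output series arm Z2 runs from the junction to ground; the shunt arm Z3 also runs from the junction to ground. They appear in parallel: Z3 || Z2 = 1548 + j1005 Ω.
Step 4 — Series with input arm Z1: Z_in = Z1 + (Z3 || Z2) = 1562 + j1005 Ω = 1857∠32.8° Ω.
Step 5 — Source phasor: V = 187∠132.7° V = -126.8 + j137.4 V.
Step 6 — Current: I = V / Z = -0.0174 + j0.09917 A = 0.1007∠99.9° A.
Step 7 — Complex power: S = V·I* = 15.84 + j10.19 VA.
Step 8 — Real power: P = Re(S) = 15.84 W.
Step 9 — Reactive power: Q = Im(S) = 10.19 VAR.
Step 10 — Apparent power: |S| = 18.83 VA.
Step 11 — Power factor: PF = P/|S| = 0.841 (lagging).

(a) P = 15.84 W  (b) Q = 10.19 VAR  (c) S = 18.83 VA  (d) PF = 0.841 (lagging)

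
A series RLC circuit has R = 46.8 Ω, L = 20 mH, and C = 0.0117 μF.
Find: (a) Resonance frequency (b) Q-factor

Step 1 — Resonance condition Im(Z)=0 gives ω₀ = 1/√(LC).
Step 2 — ω₀ = 1/√(0.02·1.17e-08) = 6.537e+04 rad/s.
Step 3 — f₀ = ω₀/(2π) = 1.04e+04 Hz.
Step 4 — Series Q: Q = ω₀L/R = 6.537e+04·0.02/46.8 = 27.94.

(a) f₀ = 1.04e+04 Hz  (b) Q = 27.94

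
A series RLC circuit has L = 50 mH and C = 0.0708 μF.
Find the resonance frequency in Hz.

Step 1 — Resonance condition Im(Z)=0 gives ω₀ = 1/√(LC).
Step 2 — ω₀ = 1/√(0.05·7.08e-08) = 1.681e+04 rad/s.
Step 3 — f₀ = ω₀/(2π) = 2675 Hz.

f₀ = 2675 Hz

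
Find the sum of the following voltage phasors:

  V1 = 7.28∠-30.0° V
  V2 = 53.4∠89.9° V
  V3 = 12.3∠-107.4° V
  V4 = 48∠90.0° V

Step 1 — Convert each phasor to rectangular form:
  V1 = 7.28·(cos(-30.0°) + j·sin(-30.0°)) = 6.305 - j3.64 V
  V2 = 53.4·(cos(89.9°) + j·sin(89.9°)) = 0.0932 + j53.4 V
  V3 = 12.3·(cos(-107.4°) + j·sin(-107.4°)) = -3.678 - j11.74 V
  V4 = 48·(cos(90.0°) + j·sin(90.0°)) = 0 + j48 V
Step 2 — Sum components: V_total = 2.72 + j86.02 V.
Step 3 — Convert to polar: |V_total| = 86.07 V, ∠V_total = 88.2°.

V_total = 86.07∠88.2° V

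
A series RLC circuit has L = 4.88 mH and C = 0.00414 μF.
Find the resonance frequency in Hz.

Step 1 — Resonance condition Im(Z)=0 gives ω₀ = 1/√(LC).
Step 2 — ω₀ = 1/√(0.00488·4.14e-09) = 2.225e+05 rad/s.
Step 3 — f₀ = ω₀/(2π) = 3.541e+04 Hz.

f₀ = 3.541e+04 Hz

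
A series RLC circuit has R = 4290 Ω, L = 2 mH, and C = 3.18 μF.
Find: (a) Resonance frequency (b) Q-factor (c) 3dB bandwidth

Step 1 — Resonance: ω₀ = 1/√(LC) = 1/√(0.002·3.18e-06) = 1.254e+04 rad/s.
Step 2 — f₀ = ω₀/(2π) = 1996 Hz.
Step 3 — Series Q: Q = ω₀L/R = 1.254e+04·0.002/4290 = 0.005846.
Step 4 — Bandwidth: Δω = ω₀/Q = 2.145e+06 rad/s; BW = Δω/(2π) = 3.414e+05 Hz.

(a) f₀ = 1996 Hz  (b) Q = 0.005846  (c) BW = 3.414e+05 Hz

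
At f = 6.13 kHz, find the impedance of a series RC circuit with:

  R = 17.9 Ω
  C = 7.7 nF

Step 1 — Angular frequency: ω = 2π·f = 2π·6130 = 3.852e+04 rad/s.
Step 2 — Component impedances:
  R: Z = R = 17.9 Ω
  C: Z = 1/(jωC) = -j/(ω·C) = 0 - j3372 Ω
Step 3 — Series combination: Z_total = R + C = 17.9 - j3372 Ω = 3372∠-89.7° Ω.

Z = 17.9 - j3372 Ω = 3372∠-89.7° Ω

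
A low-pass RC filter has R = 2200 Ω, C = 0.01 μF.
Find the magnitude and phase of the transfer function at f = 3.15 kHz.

Step 1 — Angular frequency: ω = 2π·3150 = 1.979e+04 rad/s.
Step 2 — Transfer function: H(jω) = 1/(1 + jωRC).
Step 3 — Denominator: 1 + jωRC = 1 + j·1.979e+04·2200·1e-08 = 1 + j0.4354.
Step 4 — H = 0.8406 - j0.366.
Step 5 — Magnitude: |H| = 0.9169 (-0.8 dB); phase: φ = -23.5°.

|H| = 0.9169 (-0.8 dB), φ = -23.5°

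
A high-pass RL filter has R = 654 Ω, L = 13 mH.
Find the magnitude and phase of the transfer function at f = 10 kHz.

Step 1 — Angular frequency: ω = 2π·1e+04 = 6.283e+04 rad/s.
Step 2 — Transfer function: H(jω) = jωL/(R + jωL).
Step 3 — Numerator jωL = j·816.8; denominator R + jωL = 654 + j816.8.
Step 4 — H = 0.6094 + j0.4879.
Step 5 — Magnitude: |H| = 0.7806 (-2.2 dB); phase: φ = 38.7°.

|H| = 0.7806 (-2.2 dB), φ = 38.7°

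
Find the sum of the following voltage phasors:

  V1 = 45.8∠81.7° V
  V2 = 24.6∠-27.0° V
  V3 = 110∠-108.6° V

Step 1 — Convert each phasor to rectangular form:
  V1 = 45.8·(cos(81.7°) + j·sin(81.7°)) = 6.612 + j45.32 V
  V2 = 24.6·(cos(-27.0°) + j·sin(-27.0°)) = 21.92 - j11.17 V
  V3 = 110·(cos(-108.6°) + j·sin(-108.6°)) = -35.09 - j104.3 V
Step 2 — Sum components: V_total = -6.555 - j70.1 V.
Step 3 — Convert to polar: |V_total| = 70.41 V, ∠V_total = -95.3°.

V_total = 70.41∠-95.3° V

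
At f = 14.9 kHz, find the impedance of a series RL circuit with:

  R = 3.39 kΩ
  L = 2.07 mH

Step 1 — Angular frequency: ω = 2π·f = 2π·1.49e+04 = 9.362e+04 rad/s.
Step 2 — Component impedances:
  R: Z = R = 3390 Ω
  L: Z = jωL = j·9.362e+04·0.00207 = 0 + j193.8 Ω
Step 3 — Series combination: Z_total = R + L = 3390 + j193.8 Ω = 3396∠3.3° Ω.

Z = 3390 + j193.8 Ω = 3396∠3.3° Ω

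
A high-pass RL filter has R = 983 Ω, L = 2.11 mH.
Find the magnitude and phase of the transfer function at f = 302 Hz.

Step 1 — Angular frequency: ω = 2π·302 = 1898 rad/s.
Step 2 — Transfer function: H(jω) = jωL/(R + jωL).
Step 3 — Numerator jωL = j·4.004; denominator R + jωL = 983 + j4.004.
Step 4 — H = 1.659e-05 + j0.004073.
Step 5 — Magnitude: |H| = 0.004073 (-47.8 dB); phase: φ = 89.8°.

|H| = 0.004073 (-47.8 dB), φ = 89.8°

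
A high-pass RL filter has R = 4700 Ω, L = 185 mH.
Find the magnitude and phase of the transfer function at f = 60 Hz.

Step 1 — Angular frequency: ω = 2π·60 = 377 rad/s.
Step 2 — Transfer function: H(jω) = jωL/(R + jωL).
Step 3 — Numerator jωL = j·69.74; denominator R + jωL = 4700 + j69.74.
Step 4 — H = 0.0002201 + j0.01484.
Step 5 — Magnitude: |H| = 0.01484 (-36.6 dB); phase: φ = 89.1°.

|H| = 0.01484 (-36.6 dB), φ = 89.1°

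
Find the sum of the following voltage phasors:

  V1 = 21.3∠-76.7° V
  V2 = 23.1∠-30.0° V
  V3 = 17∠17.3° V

Step 1 — Convert each phasor to rectangular form:
  V1 = 21.3·(cos(-76.7°) + j·sin(-76.7°)) = 4.9 - j20.73 V
  V2 = 23.1·(cos(-30.0°) + j·sin(-30.0°)) = 20.01 - j11.55 V
  V3 = 17·(cos(17.3°) + j·sin(17.3°)) = 16.23 + j5.055 V
Step 2 — Sum components: V_total = 41.14 - j27.22 V.
Step 3 — Convert to polar: |V_total| = 49.33 V, ∠V_total = -33.5°.

V_total = 49.33∠-33.5° V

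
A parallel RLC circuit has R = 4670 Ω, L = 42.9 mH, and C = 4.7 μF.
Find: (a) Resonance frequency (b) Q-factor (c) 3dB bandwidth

Step 1 — Resonance: ω₀ = 1/√(LC) = 1/√(0.0429·4.7e-06) = 2227 rad/s.
Step 2 — f₀ = ω₀/(2π) = 354.4 Hz.
Step 3 — Parallel Q: Q = R/(ω₀L) = 4670/(2227·0.0429) = 48.88.
Step 4 — Bandwidth: Δω = ω₀/Q = 45.56 rad/s; BW = Δω/(2π) = 7.251 Hz.

(a) f₀ = 354.4 Hz  (b) Q = 48.88  (c) BW = 7.251 Hz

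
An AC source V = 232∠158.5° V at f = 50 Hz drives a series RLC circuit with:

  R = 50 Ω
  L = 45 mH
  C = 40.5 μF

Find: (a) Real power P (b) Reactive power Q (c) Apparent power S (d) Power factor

Step 1 — Angular frequency: ω = 2π·f = 2π·50 = 314.2 rad/s.
Step 2 — Component impedances:
  R: Z = R = 50 Ω
  L: Z = jωL = j·314.2·0.045 = 0 + j14.14 Ω
  C: Z = 1/(jωC) = -j/(ω·C) = 0 - j78.6 Ω
Step 3 — Series combination: Z_total = R + L + C = 50 - j64.46 Ω = 81.58∠-52.2° Ω.
Step 4 — Source phasor: V = 232∠158.5° V = -215.9 + j85.03 V.
Step 5 — Current: I = V / Z = -2.445 - j1.452 A = 2.844∠-149.3° A.
Step 6 — Complex power: S = V·I* = 404.4 - j521.3 VA.
Step 7 — Real power: P = Re(S) = 404.4 W.
Step 8 — Reactive power: Q = Im(S) = -521.3 VAR.
Step 9 — Apparent power: |S| = 659.8 VA.
Step 10 — Power factor: PF = P/|S| = 0.6129 (leading).

(a) P = 404.4 W  (b) Q = -521.3 VAR  (c) S = 659.8 VA  (d) PF = 0.6129 (leading)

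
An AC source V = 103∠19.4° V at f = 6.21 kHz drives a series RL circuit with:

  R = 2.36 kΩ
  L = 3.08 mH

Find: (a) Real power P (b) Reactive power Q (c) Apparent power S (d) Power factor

Step 1 — Angular frequency: ω = 2π·f = 2π·6210 = 3.902e+04 rad/s.
Step 2 — Component impedances:
  R: Z = R = 2360 Ω
  L: Z = jωL = j·3.902e+04·0.00308 = 0 + j120.2 Ω
Step 3 — Series combination: Z_total = R + L = 2360 + j120.2 Ω = 2363∠2.9° Ω.
Step 4 — Source phasor: V = 103∠19.4° V = 97.15 + j34.21 V.
Step 5 — Current: I = V / Z = 0.0418 + j0.01237 A = 0.04359∠16.5° A.
Step 6 — Complex power: S = V·I* = 4.484 + j0.2283 VA.
Step 7 — Real power: P = Re(S) = 4.484 W.
Step 8 — Reactive power: Q = Im(S) = 0.2283 VAR.
Step 9 — Apparent power: |S| = 4.49 VA.
Step 10 — Power factor: PF = P/|S| = 0.9987 (lagging).

(a) P = 4.484 W  (b) Q = 0.2283 VAR  (c) S = 4.49 VA  (d) PF = 0.9987 (lagging)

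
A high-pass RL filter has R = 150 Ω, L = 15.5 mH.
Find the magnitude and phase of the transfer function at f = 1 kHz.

Step 1 — Angular frequency: ω = 2π·1000 = 6283 rad/s.
Step 2 — Transfer function: H(jω) = jωL/(R + jωL).
Step 3 — Numerator jωL = j·97.39; denominator R + jωL = 150 + j97.39.
Step 4 — H = 0.2965 + j0.4567.
Step 5 — Magnitude: |H| = 0.5446 (-5.3 dB); phase: φ = 57.0°.

|H| = 0.5446 (-5.3 dB), φ = 57.0°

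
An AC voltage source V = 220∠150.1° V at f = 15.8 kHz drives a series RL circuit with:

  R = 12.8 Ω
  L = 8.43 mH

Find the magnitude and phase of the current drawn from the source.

Step 1 — Angular frequency: ω = 2π·f = 2π·1.58e+04 = 9.927e+04 rad/s.
Step 2 — Component impedances:
  R: Z = R = 12.8 Ω
  L: Z = jωL = j·9.927e+04·0.00843 = 0 + j836.9 Ω
Step 3 — Series combination: Z_total = R + L = 12.8 + j836.9 Ω = 837∠89.1° Ω.
Step 4 — Source phasor: V = 220∠150.1° V = -190.7 + j109.7 V.
Step 5 — Ohm's law: I = V / Z_total = (-190.7 + j109.7) / (12.8 + j836.9) = 0.1275 + j0.2298 A.
Step 6 — Convert to polar: |I| = 0.2628 A, ∠I = 61.0°.

I = 0.2628∠61.0° A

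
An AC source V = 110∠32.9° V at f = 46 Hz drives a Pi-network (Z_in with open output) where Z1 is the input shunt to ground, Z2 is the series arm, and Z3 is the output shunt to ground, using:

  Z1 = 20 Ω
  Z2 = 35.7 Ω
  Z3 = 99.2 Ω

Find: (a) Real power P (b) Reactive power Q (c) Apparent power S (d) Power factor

Step 1 — Angular frequency: ω = 2π·f = 2π·46 = 289 rad/s.
Step 2 — Component impedances:
  Z1: Z = R = 20 Ω
  Z2: Z = R = 35.7 Ω
  Z3: Z = R = 99.2 Ω
Step 3 — With open output, the series arm Z2 and the output shunt Z3 appear in series to ground: Z2 + Z3 = 134.9 Ω.
Step 4 — Parallel with input shunt Z1: Z_in = Z1 || (Z2 + Z3) = 17.42 Ω = 17.42∠0.0° Ω.
Step 5 — Source phasor: V = 110∠32.9° V = 92.36 + j59.75 V.
Step 6 — Current: I = V / Z = 5.303 + j3.43 A = 6.315∠32.9° A.
Step 7 — Complex power: S = V·I* = 694.7 VA.
Step 8 — Real power: P = Re(S) = 694.7 W.
Step 9 — Reactive power: Q = Im(S) = 0 VAR.
Step 10 — Apparent power: |S| = 694.7 VA.
Step 11 — Power factor: PF = P/|S| = 1 (unity).

(a) P = 694.7 W  (b) Q = 0 VAR  (c) S = 694.7 VA  (d) PF = 1 (unity)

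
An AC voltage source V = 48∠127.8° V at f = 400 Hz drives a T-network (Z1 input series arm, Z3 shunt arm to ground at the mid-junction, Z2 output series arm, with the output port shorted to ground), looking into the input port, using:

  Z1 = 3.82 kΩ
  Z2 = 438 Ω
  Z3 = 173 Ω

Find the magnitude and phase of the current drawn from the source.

Step 1 — Angular frequency: ω = 2π·f = 2π·400 = 2513 rad/s.
Step 2 — Component impedances:
  Z1: Z = R = 3820 Ω
  Z2: Z = R = 438 Ω
  Z3: Z = R = 173 Ω
Step 3 — With the output port shorted to ground, the output series arm Z2 runs from the junction to ground; the shunt arm Z3 also runs from the junction to ground. They appear in parallel: Z3 || Z2 = 124 Ω.
Step 4 — Series with input arm Z1: Z_in = Z1 + (Z3 || Z2) = 3944 Ω = 3944∠0.0° Ω.
Step 5 — Source phasor: V = 48∠127.8° V = -29.42 + j37.93 V.
Step 6 — Ohm's law: I = V / Z_total = (-29.42 + j37.93) / (3944) = -0.007459 + j0.009616 A.
Step 7 — Convert to polar: |I| = 0.01217 A, ∠I = 127.8°.

I = 0.01217∠127.8° A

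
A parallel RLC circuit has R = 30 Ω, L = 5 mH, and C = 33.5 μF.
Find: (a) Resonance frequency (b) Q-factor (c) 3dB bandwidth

Step 1 — Resonance: ω₀ = 1/√(LC) = 1/√(0.005·3.35e-05) = 2443 rad/s.
Step 2 — f₀ = ω₀/(2π) = 388.9 Hz.
Step 3 — Parallel Q: Q = R/(ω₀L) = 30/(2443·0.005) = 2.456.
Step 4 — Bandwidth: Δω = ω₀/Q = 995 rad/s; BW = Δω/(2π) = 158.4 Hz.

(a) f₀ = 388.9 Hz  (b) Q = 2.456  (c) BW = 158.4 Hz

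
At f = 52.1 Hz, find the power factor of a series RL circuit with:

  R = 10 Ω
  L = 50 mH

Step 1 — Angular frequency: ω = 2π·f = 2π·52.1 = 327.4 rad/s.
Step 2 — Component impedances:
  R: Z = R = 10 Ω
  L: Z = jωL = j·327.4·0.05 = 0 + j16.37 Ω
Step 3 — Series combination: Z_total = R + L = 10 + j16.37 Ω = 19.18∠58.6° Ω.
Step 4 — Power factor: PF = cos(φ) = Re(Z)/|Z| = 10/19.18 = 0.5214.
Step 5 — Type: Im(Z) = 16.37 ⇒ lagging (phase φ = 58.6°).

PF = 0.5214 (lagging, φ = 58.6°)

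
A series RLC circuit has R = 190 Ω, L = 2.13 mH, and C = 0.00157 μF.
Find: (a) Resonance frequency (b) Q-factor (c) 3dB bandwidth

Step 1 — Resonance condition Im(Z)=0 gives ω₀ = 1/√(LC).
Step 2 — ω₀ = 1/√(0.00213·1.57e-09) = 5.468e+05 rad/s.
Step 3 — f₀ = ω₀/(2π) = 8.703e+04 Hz.
Step 4 — Series Q: Q = ω₀L/R = 5.468e+05·0.00213/190 = 6.13.
Step 5 — 3dB bandwidth: Δω = ω₀/Q = 8.92e+04 rad/s; BW = Δω/(2π) = 1.42e+04 Hz.

(a) f₀ = 8.703e+04 Hz  (b) Q = 6.13  (c) BW = 1.42e+04 Hz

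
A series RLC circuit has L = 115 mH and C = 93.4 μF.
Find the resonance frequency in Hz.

Step 1 — Resonance condition Im(Z)=0 gives ω₀ = 1/√(LC).
Step 2 — ω₀ = 1/√(0.115·9.34e-05) = 305.1 rad/s.
Step 3 — f₀ = ω₀/(2π) = 48.56 Hz.

f₀ = 48.56 Hz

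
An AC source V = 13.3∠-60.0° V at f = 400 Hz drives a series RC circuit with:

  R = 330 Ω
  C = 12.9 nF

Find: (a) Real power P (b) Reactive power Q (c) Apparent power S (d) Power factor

Step 1 — Angular frequency: ω = 2π·f = 2π·400 = 2513 rad/s.
Step 2 — Component impedances:
  R: Z = R = 330 Ω
  C: Z = 1/(jωC) = -j/(ω·C) = 0 - j3.084e+04 Ω
Step 3 — Series combination: Z_total = R + C = 330 - j3.084e+04 Ω = 3.085e+04∠-89.4° Ω.
Step 4 — Source phasor: V = 13.3∠-60.0° V = 6.65 - j11.52 V.
Step 5 — Current: I = V / Z = 0.0003757 + j0.0002116 A = 0.0004312∠29.4° A.
Step 6 — Complex power: S = V·I* = 6.135e-05 - j0.005734 VA.
Step 7 — Real power: P = Re(S) = 6.135e-05 W.
Step 8 — Reactive power: Q = Im(S) = -0.005734 VAR.
Step 9 — Apparent power: |S| = 0.005735 VA.
Step 10 — Power factor: PF = P/|S| = 0.0107 (leading).

(a) P = 6.135e-05 W  (b) Q = -0.005734 VAR  (c) S = 0.005735 VA  (d) PF = 0.0107 (leading)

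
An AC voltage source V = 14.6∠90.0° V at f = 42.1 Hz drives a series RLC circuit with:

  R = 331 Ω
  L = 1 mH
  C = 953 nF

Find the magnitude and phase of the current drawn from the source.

Step 1 — Angular frequency: ω = 2π·f = 2π·42.1 = 264.5 rad/s.
Step 2 — Component impedances:
  R: Z = R = 331 Ω
  L: Z = jωL = j·264.5·0.001 = 0 + j0.2645 Ω
  C: Z = 1/(jωC) = -j/(ω·C) = 0 - j3967 Ω
Step 3 — Series combination: Z_total = R + L + C = 331 - j3967 Ω = 3980∠-85.2° Ω.
Step 4 — Source phasor: V = 14.6∠90.0° V = 0 + j14.6 V.
Step 5 — Ohm's law: I = V / Z_total = (0 + j14.6) / (331 - j3967) = -0.003655 + j0.000305 A.
Step 6 — Convert to polar: |I| = 0.003668 A, ∠I = 175.2°.

I = 0.003668∠175.2° A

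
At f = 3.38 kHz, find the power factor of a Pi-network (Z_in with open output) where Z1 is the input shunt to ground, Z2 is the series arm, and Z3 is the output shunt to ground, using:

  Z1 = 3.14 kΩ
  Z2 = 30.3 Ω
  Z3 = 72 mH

Step 1 — Angular frequency: ω = 2π·f = 2π·3380 = 2.124e+04 rad/s.
Step 2 — Component impedances:
  Z1: Z = R = 3140 Ω
  Z2: Z = R = 30.3 Ω
  Z3: Z = jωL = j·2.124e+04·0.072 = 0 + j1529 Ω
Step 3 — With open output, the series arm Z2 and the output shunt Z3 appear in series to ground: Z2 + Z3 = 30.3 + j1529 Ω.
Step 4 — Parallel with input shunt Z1: Z_in = Z1 || (Z2 + Z3) = 616.9 + j1217 Ω = 1364∠63.1° Ω.
Step 5 — Power factor: PF = cos(φ) = Re(Z)/|Z| = 616.94/1364.4 = 0.4522.
Step 6 — Type: Im(Z) = 1217 ⇒ lagging (phase φ = 63.1°).

PF = 0.4522 (lagging, φ = 63.1°)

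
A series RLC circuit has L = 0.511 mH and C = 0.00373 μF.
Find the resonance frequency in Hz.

Step 1 — Resonance condition Im(Z)=0 gives ω₀ = 1/√(LC).
Step 2 — ω₀ = 1/√(0.000511·3.73e-09) = 7.243e+05 rad/s.
Step 3 — f₀ = ω₀/(2π) = 1.153e+05 Hz.

f₀ = 1.153e+05 Hz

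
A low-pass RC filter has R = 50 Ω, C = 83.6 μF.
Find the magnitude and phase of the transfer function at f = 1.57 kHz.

Step 1 — Angular frequency: ω = 2π·1570 = 9865 rad/s.
Step 2 — Transfer function: H(jω) = 1/(1 + jωRC).
Step 3 — Denominator: 1 + jωRC = 1 + j·9865·50·8.36e-05 = 1 + j41.23.
Step 4 — H = 0.0005878 - j0.02424.
Step 5 — Magnitude: |H| = 0.02424 (-32.3 dB); phase: φ = -88.6°.

|H| = 0.02424 (-32.3 dB), φ = -88.6°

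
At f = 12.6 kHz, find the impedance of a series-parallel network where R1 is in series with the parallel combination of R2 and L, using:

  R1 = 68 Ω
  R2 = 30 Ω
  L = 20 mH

Step 1 — Angular frequency: ω = 2π·f = 2π·1.26e+04 = 7.917e+04 rad/s.
Step 2 — Component impedances:
  R1: Z = R = 68 Ω
  R2: Z = R = 30 Ω
  L: Z = jωL = j·7.917e+04·0.02 = 0 + j1583 Ω
Step 3 — Parallel branch: R2 || L = 1/(1/R2 + 1/L) = 29.99 + j0.5682 Ω.
Step 4 — Series with R1: Z_total = R1 + (R2 || L) = 97.99 + j0.5682 Ω = 97.99∠0.3° Ω.

Z = 97.99 + j0.5682 Ω = 97.99∠0.3° Ω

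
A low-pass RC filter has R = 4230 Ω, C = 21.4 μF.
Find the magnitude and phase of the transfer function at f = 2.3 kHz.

Step 1 — Angular frequency: ω = 2π·2300 = 1.445e+04 rad/s.
Step 2 — Transfer function: H(jω) = 1/(1 + jωRC).
Step 3 — Denominator: 1 + jωRC = 1 + j·1.445e+04·4230·2.14e-05 = 1 + j1308.
Step 4 — H = 5.844e-07 - j0.0007644.
Step 5 — Magnitude: |H| = 0.0007644 (-62.3 dB); phase: φ = -90.0°.

|H| = 0.0007644 (-62.3 dB), φ = -90.0°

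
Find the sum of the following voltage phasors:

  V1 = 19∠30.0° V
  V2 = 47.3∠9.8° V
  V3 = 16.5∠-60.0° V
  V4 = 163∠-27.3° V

Step 1 — Convert each phasor to rectangular form:
  V1 = 19·(cos(30.0°) + j·sin(30.0°)) = 16.45 + j9.5 V
  V2 = 47.3·(cos(9.8°) + j·sin(9.8°)) = 46.61 + j8.051 V
  V3 = 16.5·(cos(-60.0°) + j·sin(-60.0°)) = 8.25 - j14.29 V
  V4 = 163·(cos(-27.3°) + j·sin(-27.3°)) = 144.8 - j74.76 V
Step 2 — Sum components: V_total = 216.2 - j71.5 V.
Step 3 — Convert to polar: |V_total| = 227.7 V, ∠V_total = -18.3°.

V_total = 227.7∠-18.3° V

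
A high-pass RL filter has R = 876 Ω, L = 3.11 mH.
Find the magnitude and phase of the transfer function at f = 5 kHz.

Step 1 — Angular frequency: ω = 2π·5000 = 3.142e+04 rad/s.
Step 2 — Transfer function: H(jω) = jωL/(R + jωL).
Step 3 — Numerator jωL = j·97.7; denominator R + jωL = 876 + j97.7.
Step 4 — H = 0.01229 + j0.1102.
Step 5 — Magnitude: |H| = 0.1108 (-19.1 dB); phase: φ = 83.6°.

|H| = 0.1108 (-19.1 dB), φ = 83.6°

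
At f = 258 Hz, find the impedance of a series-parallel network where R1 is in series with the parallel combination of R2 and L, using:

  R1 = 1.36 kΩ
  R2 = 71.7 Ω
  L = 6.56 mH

Step 1 — Angular frequency: ω = 2π·f = 2π·258 = 1621 rad/s.
Step 2 — Component impedances:
  R1: Z = R = 1360 Ω
  R2: Z = R = 71.7 Ω
  L: Z = jωL = j·1621·0.00656 = 0 + j10.63 Ω
Step 3 — Parallel branch: R2 || L = 1/(1/R2 + 1/L) = 1.543 + j10.41 Ω.
Step 4 — Series with R1: Z_total = R1 + (R2 || L) = 1362 + j10.41 Ω = 1362∠0.4° Ω.

Z = 1362 + j10.41 Ω = 1362∠0.4° Ω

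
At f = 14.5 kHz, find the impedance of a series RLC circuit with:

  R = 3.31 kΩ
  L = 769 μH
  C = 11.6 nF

Step 1 — Angular frequency: ω = 2π·f = 2π·1.45e+04 = 9.111e+04 rad/s.
Step 2 — Component impedances:
  R: Z = R = 3310 Ω
  L: Z = jωL = j·9.111e+04·0.000769 = 0 + j70.06 Ω
  C: Z = 1/(jωC) = -j/(ω·C) = 0 - j946.2 Ω
Step 3 — Series combination: Z_total = R + L + C = 3310 - j876.2 Ω = 3424∠-14.8° Ω.

Z = 3310 - j876.2 Ω = 3424∠-14.8° Ω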